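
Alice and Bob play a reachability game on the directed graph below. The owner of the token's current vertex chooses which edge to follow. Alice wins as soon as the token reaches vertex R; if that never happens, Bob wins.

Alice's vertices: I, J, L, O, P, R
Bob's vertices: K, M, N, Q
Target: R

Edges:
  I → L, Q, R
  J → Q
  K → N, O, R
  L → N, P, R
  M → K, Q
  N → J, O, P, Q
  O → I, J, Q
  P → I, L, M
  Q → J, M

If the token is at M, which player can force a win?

A0 = {R}
A1: add {I, L} — I (Alice) has I→R; L (Alice) has L→R.
A2: add {O, P} — O (Alice) has O→I; P (Alice) has P→I.
A3 = A2; e.g. J (Alice) has no edge into A2. Fixed point.
M never enters the attractor, so Bob can avoid the target forever.

Bob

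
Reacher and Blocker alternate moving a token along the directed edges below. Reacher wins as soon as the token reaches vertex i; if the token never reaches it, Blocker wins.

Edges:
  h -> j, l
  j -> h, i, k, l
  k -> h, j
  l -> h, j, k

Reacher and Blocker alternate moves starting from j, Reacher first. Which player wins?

Reacher

Track states (vertex, player-to-move).
A0 = {(i,Reacher), (i,Blocker)}
A1: add {(j,Reacher)}.
(j,Reacher) ∈ A1 ⇒ Reacher forces the target.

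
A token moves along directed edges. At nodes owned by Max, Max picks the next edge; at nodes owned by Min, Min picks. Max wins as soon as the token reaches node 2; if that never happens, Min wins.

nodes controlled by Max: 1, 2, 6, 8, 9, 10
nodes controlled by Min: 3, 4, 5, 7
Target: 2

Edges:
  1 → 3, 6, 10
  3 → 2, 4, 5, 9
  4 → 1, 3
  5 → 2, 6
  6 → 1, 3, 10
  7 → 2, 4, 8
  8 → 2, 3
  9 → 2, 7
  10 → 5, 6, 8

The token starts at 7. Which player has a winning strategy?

Min

A0 = {2}
A1: add {8, 9} — 8 (Max) has 8→2; 9 (Max) has 9→2.
A2: add {10} — 10 (Max) has 10→8.
A3: add {1, 6} — 1 (Max) has 1→10; 6 (Max) has 6→10.
A4: add {5} — 5 (Min): all of {2, 6} already in.
A5 = A4; e.g. 3 (Min) can still go to 4. Fixed point.
7 never enters the attractor, so Min can avoid the target forever.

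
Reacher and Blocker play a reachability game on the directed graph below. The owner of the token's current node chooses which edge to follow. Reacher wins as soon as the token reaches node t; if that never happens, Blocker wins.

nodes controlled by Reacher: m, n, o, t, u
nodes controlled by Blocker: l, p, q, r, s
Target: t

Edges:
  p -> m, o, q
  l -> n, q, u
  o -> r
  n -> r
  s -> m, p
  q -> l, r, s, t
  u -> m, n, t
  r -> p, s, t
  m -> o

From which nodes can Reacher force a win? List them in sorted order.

t, u

A0 = {t}
A1: add {u} — u (Reacher) has u→t.
A2 = A1; e.g. l (Blocker) can still go to n. Fixed point.
Reacher's winning region = {t, u}.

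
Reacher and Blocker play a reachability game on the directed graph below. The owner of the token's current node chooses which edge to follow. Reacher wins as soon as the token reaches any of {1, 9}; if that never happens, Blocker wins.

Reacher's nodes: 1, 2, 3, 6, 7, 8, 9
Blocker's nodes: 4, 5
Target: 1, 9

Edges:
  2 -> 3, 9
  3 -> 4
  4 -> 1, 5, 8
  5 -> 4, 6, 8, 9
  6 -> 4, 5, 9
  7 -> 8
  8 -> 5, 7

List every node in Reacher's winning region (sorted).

1, 2, 6, 9

A0 = {1, 9}
A1: add {2, 6} — 2 (Reacher) has 2→9; 6 (Reacher) has 6→9.
A2 = A1; e.g. 3 (Reacher) has no edge into A1. Fixed point.
Reacher's winning region = {1, 2, 6, 9}.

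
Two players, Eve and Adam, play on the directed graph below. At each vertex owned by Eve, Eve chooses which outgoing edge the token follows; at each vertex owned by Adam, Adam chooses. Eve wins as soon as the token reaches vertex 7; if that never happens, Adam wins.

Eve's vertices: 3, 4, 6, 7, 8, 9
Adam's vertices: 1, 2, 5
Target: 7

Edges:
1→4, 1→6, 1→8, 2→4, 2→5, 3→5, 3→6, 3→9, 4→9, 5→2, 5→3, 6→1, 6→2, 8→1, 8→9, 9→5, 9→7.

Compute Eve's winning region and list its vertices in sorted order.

3, 4, 7, 8, 9

A0 = {7}
A1: add {9} — 9 (Eve) has 9→7.
A2: add {3, 4, 8} — 3 (Eve) has 3→9; 4 (Eve) has 4→9; 8 (Eve) has 8→9.
A3 = A2; e.g. 1 (Adam) can still go to 6. Fixed point.
Eve's winning region = {3, 4, 7, 8, 9}.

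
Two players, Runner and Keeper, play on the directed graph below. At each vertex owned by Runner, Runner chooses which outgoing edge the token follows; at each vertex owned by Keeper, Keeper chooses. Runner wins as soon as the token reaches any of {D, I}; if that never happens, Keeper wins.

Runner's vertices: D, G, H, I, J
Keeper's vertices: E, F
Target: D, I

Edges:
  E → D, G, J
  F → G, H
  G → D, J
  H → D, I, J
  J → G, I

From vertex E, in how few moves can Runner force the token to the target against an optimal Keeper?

A0 = {D, I}
A1: add {G, H, J} — G (Runner) has G→D; H (Runner) has H→D; J (Runner) has J→I.
A2: add {E, F} — E (Keeper): all of {D, G, J} already in; F (Keeper): all of {G, H} already in.
A2 = all vertices. Fixed point.
E enters the attractor at level 2, so Runner can force the target in 2 moves from there.

2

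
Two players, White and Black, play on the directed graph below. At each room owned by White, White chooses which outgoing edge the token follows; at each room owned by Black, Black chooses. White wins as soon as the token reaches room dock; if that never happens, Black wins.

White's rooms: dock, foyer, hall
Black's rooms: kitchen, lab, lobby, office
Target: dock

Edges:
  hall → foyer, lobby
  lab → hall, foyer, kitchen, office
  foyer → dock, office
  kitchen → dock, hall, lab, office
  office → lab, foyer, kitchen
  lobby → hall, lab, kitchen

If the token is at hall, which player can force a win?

White

A0 = {dock}
A1: add {foyer} — foyer (White) has foyer→dock.
A2: add {hall} — hall (White) has hall→foyer.
A3 = A2; e.g. lab (Black) can still go to kitchen. Fixed point.
hall ∈ A2, so White can force the target.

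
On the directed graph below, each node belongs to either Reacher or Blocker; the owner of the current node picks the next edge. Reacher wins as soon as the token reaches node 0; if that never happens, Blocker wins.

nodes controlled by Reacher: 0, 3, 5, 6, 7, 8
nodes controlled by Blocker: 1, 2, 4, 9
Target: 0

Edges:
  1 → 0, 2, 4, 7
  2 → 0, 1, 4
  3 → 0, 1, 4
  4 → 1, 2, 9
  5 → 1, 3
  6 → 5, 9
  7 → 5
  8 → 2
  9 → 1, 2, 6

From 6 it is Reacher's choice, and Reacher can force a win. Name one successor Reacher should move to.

5

A0 = {0}
A1: add {3} — 3 (Reacher) has 3→0.
A2: add {5} — 5 (Reacher) has 5→3.
A3: add {6, 7} — 6 (Reacher) has 6→5; 7 (Reacher) has 7→5.
A4 = A3; e.g. 1 (Blocker) can still go to 2. Fixed point.
From 6, successor 5 is in the attractor (rank 2); the other successor 9 is not.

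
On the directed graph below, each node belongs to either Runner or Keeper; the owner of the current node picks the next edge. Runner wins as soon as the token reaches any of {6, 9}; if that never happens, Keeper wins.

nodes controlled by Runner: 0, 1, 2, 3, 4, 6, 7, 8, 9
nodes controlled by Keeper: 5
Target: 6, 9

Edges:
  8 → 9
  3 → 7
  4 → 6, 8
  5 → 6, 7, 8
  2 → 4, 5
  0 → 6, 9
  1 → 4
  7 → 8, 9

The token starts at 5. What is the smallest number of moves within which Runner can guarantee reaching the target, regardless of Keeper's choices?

A0 = {6, 9}
A1: add {0, 4, 7, 8} — 0 (Runner) has 0→6; 4 (Runner) has 4→6; 7 (Runner) has 7→9; 8 (Runner) has 8→9.
A2: add {1, 2, 3, 5} — 1 (Runner) has 1→4; 2 (Runner) has 2→4; 3 (Runner) has 3→7; 5 (Keeper): all of {6, 7, 8} already in.
A2 = all vertices. Fixed point.
5 enters the attractor at level 2, so Runner can force the target in 2 moves from there.

2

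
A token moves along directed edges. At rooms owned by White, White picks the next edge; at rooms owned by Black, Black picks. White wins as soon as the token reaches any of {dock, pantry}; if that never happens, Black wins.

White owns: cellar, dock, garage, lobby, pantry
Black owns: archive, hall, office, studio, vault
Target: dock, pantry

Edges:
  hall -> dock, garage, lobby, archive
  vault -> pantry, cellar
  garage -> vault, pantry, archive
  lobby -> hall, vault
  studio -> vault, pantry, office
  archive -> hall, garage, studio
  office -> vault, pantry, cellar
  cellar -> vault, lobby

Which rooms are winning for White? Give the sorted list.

A0 = {dock, pantry}
A1: add {garage} — garage (White) has garage→pantry.
A2 = A1; e.g. hall (Black) can still go to lobby. Fixed point.
White's winning region = {dock, garage, pantry}.

dock, garage, pantry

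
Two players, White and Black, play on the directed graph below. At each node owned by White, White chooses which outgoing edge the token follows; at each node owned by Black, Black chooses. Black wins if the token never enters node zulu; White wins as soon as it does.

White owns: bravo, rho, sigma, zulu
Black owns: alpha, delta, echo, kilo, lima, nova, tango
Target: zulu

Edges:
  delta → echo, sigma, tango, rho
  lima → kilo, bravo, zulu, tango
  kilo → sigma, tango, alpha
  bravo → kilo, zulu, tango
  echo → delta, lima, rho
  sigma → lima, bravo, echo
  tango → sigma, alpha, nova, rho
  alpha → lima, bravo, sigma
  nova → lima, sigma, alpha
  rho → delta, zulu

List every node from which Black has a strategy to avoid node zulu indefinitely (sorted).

alpha, delta, echo, kilo, lima, nova, tango

A0 = {zulu}
A1: add {bravo, rho} — bravo (White) has bravo→zulu; rho (White) has rho→zulu.
A2: add {sigma} — sigma (White) has sigma→bravo.
A3 = A2; e.g. delta (Black) can still go to echo. Fixed point.
White's attractor = {bravo, rho, sigma, zulu}; Black avoids the target exactly from the complement.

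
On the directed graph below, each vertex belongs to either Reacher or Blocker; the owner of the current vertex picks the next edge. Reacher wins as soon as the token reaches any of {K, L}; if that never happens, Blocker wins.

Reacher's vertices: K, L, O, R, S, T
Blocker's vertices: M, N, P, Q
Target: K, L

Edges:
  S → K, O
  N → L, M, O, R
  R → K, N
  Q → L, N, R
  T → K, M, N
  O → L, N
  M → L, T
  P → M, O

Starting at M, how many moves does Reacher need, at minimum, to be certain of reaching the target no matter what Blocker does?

A0 = {K, L}
A1: add {O, R, S, T} — O (Reacher) has O→L; R (Reacher) has R→K; S (Reacher) has S→K; T (Reacher) has T→K.
A2: add {M} — M (Blocker): all of {L, T} already in.
M enters the attractor at level 2, so Reacher can force the target in 2 moves from there.

2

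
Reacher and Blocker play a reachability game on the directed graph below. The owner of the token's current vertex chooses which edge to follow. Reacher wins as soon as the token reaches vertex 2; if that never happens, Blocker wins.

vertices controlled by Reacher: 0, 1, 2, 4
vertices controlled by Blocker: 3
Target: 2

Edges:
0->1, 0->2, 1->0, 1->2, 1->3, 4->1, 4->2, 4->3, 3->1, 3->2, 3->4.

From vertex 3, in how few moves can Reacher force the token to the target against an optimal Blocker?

2

A0 = {2}
A1: add {0, 1, 4} — 0 (Reacher) has 0→2; 1 (Reacher) has 1→2; 4 (Reacher) has 4→2.
A2: add {3} — 3 (Blocker): all of {1, 2, 4} already in.
A2 = all vertices. Fixed point.
3 enters the attractor at level 2, so Reacher can force the target in 2 moves from there.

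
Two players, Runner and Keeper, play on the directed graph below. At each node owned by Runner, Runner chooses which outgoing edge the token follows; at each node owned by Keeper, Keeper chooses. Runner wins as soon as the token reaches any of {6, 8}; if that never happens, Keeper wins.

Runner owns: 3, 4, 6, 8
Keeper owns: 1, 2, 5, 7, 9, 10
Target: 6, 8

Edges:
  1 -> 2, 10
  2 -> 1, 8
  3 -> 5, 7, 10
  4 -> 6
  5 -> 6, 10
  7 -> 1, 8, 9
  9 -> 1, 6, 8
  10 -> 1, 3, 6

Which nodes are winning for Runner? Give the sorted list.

A0 = {6, 8}
A1: add {4} — 4 (Runner) has 4→6.
A2 = A1; e.g. 1 (Keeper) can still go to 2. Fixed point.
Runner's winning region = {4, 6, 8}.

4, 6, 8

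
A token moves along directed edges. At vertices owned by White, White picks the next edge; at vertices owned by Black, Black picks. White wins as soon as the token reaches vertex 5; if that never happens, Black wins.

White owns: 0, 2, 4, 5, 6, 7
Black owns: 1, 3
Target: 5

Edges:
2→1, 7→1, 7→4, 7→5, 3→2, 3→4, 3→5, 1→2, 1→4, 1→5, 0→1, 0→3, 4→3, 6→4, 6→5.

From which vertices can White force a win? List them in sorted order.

A0 = {5}
A1: add {6, 7} — 6 (White) has 6→5; 7 (White) has 7→5.
A2 = A1; e.g. 0 (White) has no edge into A1. Fixed point.
White's winning region = {5, 6, 7}.

5, 6, 7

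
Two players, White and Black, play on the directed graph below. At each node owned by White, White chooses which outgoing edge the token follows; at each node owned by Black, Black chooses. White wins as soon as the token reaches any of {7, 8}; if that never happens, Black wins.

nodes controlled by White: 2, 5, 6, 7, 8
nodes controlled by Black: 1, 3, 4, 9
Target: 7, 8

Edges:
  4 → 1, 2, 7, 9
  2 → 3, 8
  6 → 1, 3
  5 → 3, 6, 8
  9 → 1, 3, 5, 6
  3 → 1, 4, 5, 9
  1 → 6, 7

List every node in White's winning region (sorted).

A0 = {7, 8}
A1: add {2, 5} — 2 (White) has 2→8; 5 (White) has 5→8.
A2 = A1; e.g. 1 (Black) can still go to 6. Fixed point.
White's winning region = {2, 5, 7, 8}.

2, 5, 7, 8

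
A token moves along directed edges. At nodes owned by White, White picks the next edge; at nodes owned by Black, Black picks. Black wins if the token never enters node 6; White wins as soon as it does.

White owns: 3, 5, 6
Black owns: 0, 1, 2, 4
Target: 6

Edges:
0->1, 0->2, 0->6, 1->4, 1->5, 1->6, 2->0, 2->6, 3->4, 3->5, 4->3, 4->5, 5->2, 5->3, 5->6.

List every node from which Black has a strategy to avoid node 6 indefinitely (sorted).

A0 = {6}
A1: add {5} — 5 (White) has 5→6.
A2: add {3} — 3 (White) has 3→5.
A3: add {4} — 4 (Black): all of {3, 5} already in.
A4: add {1} — 1 (Black): all of {4, 5, 6} already in.
A5 = A4; e.g. 0 (Black) can still go to 2. Fixed point.
White's attractor = {1, 3, 4, 5, 6}; Black avoids the target exactly from the complement.

0, 2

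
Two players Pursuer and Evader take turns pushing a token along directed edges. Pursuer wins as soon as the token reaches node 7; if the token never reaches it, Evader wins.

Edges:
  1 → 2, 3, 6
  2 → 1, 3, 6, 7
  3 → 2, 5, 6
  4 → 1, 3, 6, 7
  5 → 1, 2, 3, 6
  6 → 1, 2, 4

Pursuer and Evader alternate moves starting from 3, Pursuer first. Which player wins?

Evader

Track states (vertex, player-to-move).
A0 = {(7,Pursuer), (7,Evader)}
A1: add {(2,Pursuer), (4,Pursuer)}.
A2 = A1; e.g. (1,Pursuer) stays out. (3,Pursuer) never enters ⇒ Evader avoids the target.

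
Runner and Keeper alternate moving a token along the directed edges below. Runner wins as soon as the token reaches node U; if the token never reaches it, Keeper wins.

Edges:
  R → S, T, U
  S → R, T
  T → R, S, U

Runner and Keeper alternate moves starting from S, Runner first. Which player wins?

Track states (vertex, player-to-move).
A0 = {(U,Runner), (U,Keeper)}
A1: add {(R,Runner), (T,Runner)}.
A2: add {(S,Keeper)}.
A3 = A2; e.g. (R,Keeper) stays out. (S,Runner) never enters ⇒ Keeper avoids the target.

Keeper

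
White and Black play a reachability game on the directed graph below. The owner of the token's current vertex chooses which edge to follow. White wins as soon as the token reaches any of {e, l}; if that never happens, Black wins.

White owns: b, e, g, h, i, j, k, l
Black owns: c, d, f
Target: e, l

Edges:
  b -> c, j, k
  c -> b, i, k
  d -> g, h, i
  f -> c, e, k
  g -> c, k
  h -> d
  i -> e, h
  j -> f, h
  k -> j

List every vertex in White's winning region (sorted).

A0 = {e, l}
A1: add {i} — i (White) has i→e.
A2 = A1; e.g. b (White) has no edge into A1. Fixed point.
White's winning region = {e, i, l}.

e, i, l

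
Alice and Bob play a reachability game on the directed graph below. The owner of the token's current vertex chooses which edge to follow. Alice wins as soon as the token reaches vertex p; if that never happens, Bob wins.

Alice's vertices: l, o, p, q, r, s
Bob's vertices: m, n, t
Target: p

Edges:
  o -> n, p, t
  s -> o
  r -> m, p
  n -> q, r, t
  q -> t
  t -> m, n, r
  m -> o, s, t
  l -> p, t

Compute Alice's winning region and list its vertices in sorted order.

A0 = {p}
A1: add {l, o, r} — l (Alice) has l→p; o (Alice) has o→p; r (Alice) has r→p.
A2: add {s} — s (Alice) has s→o.
A3 = A2; e.g. m (Bob) can still go to t. Fixed point.
Alice's winning region = {l, o, p, r, s}.

l, o, p, r, s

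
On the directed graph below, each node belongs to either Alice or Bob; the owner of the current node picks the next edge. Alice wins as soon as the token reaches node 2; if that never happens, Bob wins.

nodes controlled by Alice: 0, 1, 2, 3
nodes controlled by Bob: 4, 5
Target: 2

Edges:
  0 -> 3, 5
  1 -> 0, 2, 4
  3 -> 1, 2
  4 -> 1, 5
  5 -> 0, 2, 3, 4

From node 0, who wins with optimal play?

Alice

A0 = {2}
A1: add {1, 3} — 1 (Alice) has 1→2; 3 (Alice) has 3→2.
A2: add {0} — 0 (Alice) has 0→3.
A3 = A2; e.g. 4 (Bob) can still go to 5. Fixed point.
0 ∈ A2, so Alice can force the target.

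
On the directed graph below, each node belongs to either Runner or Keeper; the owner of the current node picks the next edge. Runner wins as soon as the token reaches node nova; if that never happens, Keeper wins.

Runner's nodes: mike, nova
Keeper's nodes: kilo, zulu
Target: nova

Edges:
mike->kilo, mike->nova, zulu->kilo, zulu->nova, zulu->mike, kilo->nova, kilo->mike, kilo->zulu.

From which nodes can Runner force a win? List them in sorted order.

A0 = {nova}
A1: add {mike} — mike (Runner) has mike→nova.
A2 = A1; e.g. kilo (Keeper) can still go to zulu. Fixed point.
Runner's winning region = {mike, nova}.

mike, nova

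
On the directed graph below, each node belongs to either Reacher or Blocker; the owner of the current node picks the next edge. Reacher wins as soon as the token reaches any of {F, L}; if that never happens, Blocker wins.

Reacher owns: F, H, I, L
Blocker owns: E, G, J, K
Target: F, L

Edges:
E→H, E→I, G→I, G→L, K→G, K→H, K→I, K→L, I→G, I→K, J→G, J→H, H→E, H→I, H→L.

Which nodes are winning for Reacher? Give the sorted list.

F, H, L

A0 = {F, L}
A1: add {H} — H (Reacher) has H→L.
A2 = A1; e.g. E (Blocker) can still go to I. Fixed point.
Reacher's winning region = {F, H, L}.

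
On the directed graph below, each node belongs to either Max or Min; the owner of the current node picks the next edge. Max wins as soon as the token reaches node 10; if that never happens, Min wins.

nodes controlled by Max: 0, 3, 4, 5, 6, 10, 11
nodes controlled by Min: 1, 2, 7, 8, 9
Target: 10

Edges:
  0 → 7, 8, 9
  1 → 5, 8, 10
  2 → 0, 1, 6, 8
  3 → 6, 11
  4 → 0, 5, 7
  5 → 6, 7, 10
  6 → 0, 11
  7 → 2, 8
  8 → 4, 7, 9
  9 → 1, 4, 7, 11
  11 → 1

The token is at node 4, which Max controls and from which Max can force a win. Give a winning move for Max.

A0 = {10}
A1: add {5} — 5 (Max) has 5→10.
A2: add {4} — 4 (Max) has 4→5.
A3 = A2; e.g. 0 (Max) has no edge into A2. Fixed point.
From 4, successor 5 is in the attractor (rank 1); the other successors 0, 7 are not.

5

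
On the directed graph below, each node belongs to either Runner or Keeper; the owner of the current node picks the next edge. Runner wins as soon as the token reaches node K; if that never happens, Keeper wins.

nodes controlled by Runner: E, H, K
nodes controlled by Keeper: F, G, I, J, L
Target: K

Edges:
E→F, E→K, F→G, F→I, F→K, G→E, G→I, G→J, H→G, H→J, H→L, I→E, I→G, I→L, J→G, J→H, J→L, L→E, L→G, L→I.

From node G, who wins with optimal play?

Keeper

A0 = {K}
A1: add {E} — E (Runner) has E→K.
A2 = A1; e.g. F (Keeper) can still go to G. Fixed point.
G never enters the attractor, so Keeper can avoid the target forever.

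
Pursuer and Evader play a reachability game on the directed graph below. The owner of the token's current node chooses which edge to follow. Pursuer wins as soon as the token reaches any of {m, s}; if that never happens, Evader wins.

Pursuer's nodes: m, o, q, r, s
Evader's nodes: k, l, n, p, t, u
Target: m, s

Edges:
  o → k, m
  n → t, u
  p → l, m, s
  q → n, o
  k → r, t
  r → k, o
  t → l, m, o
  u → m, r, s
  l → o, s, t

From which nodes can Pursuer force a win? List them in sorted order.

A0 = {m, s}
A1: add {o} — o (Pursuer) has o→m.
A2: add {q, r} — q (Pursuer) has q→o; r (Pursuer) has r→o.
A3: add {u} — u (Evader): all of {m, r, s} already in.
A4 = A3; e.g. k (Evader) can still go to t. Fixed point.
Pursuer's winning region = {m, o, q, r, s, u}.

m, o, q, r, s, u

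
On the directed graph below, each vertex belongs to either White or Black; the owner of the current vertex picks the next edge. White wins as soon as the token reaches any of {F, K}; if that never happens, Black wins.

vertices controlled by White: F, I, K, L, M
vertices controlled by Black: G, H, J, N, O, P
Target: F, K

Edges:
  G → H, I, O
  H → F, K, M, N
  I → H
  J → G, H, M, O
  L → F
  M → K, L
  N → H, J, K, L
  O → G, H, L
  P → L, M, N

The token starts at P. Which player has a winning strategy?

Black

A0 = {F, K}
A1: add {L, M} — L (White) has L→F; M (White) has M→K.
A2 = A1; e.g. G (Black) can still go to H. Fixed point.
P never enters the attractor, so Black can avoid the target forever.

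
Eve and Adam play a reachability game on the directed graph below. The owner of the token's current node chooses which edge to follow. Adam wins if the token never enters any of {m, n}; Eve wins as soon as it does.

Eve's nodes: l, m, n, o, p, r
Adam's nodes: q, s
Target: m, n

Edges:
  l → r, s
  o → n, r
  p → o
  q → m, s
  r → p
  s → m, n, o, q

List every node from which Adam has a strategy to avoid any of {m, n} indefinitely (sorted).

A0 = {m, n}
A1: add {o} — o (Eve) has o→n.
A2: add {p} — p (Eve) has p→o.
A3: add {r} — r (Eve) has r→p.
A4: add {l} — l (Eve) has l→r.
A5 = A4; e.g. q (Adam) can still go to s. Fixed point.
Eve's attractor = {l, m, n, o, p, r}; Adam avoids the target exactly from the complement.

q, s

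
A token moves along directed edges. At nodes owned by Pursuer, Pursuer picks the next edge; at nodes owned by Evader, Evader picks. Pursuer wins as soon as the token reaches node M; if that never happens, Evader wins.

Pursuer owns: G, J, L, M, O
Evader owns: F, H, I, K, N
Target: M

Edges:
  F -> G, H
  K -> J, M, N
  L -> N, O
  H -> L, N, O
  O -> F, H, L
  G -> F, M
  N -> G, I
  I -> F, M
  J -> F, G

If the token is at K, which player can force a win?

Evader

A0 = {M}
A1: add {G} — G (Pursuer) has G→M.
A2: add {J} — J (Pursuer) has J→G.
A3 = A2; e.g. F (Evader) can still go to H. Fixed point.
K never enters the attractor, so Evader can avoid the target forever.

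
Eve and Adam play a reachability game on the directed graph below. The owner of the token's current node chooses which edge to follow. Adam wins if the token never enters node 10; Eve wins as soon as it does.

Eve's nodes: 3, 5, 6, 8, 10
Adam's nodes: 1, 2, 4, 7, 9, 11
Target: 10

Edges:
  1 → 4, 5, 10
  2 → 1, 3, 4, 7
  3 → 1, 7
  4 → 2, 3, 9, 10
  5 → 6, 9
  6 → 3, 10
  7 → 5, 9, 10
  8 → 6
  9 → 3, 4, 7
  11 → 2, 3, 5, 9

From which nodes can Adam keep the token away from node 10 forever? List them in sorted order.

A0 = {10}
A1: add {6} — 6 (Eve) has 6→10.
A2: add {5, 8} — 5 (Eve) has 5→6; 8 (Eve) has 8→6.
A3 = A2; e.g. 1 (Adam) can still go to 4. Fixed point.
Eve's attractor = {5, 6, 8, 10}; Adam avoids the target exactly from the complement.

1, 2, 3, 4, 7, 9, 11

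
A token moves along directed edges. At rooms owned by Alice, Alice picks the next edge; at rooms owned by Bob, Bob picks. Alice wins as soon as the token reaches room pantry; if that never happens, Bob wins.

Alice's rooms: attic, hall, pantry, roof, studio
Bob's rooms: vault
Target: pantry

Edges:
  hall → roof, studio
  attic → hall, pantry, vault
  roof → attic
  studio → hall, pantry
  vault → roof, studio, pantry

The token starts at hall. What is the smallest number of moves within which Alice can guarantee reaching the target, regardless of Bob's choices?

A0 = {pantry}
A1: add {attic, studio} — attic (Alice) has attic→pantry; studio (Alice) has studio→pantry.
A2: add {hall, roof} — hall (Alice) has hall→studio; roof (Alice) has roof→attic.
hall enters the attractor at level 2, so Alice can force the target in 2 moves from there.

2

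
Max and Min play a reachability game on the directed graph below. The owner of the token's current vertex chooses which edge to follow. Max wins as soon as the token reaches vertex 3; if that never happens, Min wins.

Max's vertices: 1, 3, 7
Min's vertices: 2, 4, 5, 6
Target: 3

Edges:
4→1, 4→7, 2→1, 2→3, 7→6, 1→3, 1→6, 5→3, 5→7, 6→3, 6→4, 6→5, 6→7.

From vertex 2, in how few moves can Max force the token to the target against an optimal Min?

A0 = {3}
A1: add {1} — 1 (Max) has 1→3.
A2: add {2} — 2 (Min): all of {1, 3} already in.
A3 = A2; e.g. 4 (Min) can still go to 7. Fixed point.
2 enters the attractor at level 2, so Max can force the target in 2 moves from there.

2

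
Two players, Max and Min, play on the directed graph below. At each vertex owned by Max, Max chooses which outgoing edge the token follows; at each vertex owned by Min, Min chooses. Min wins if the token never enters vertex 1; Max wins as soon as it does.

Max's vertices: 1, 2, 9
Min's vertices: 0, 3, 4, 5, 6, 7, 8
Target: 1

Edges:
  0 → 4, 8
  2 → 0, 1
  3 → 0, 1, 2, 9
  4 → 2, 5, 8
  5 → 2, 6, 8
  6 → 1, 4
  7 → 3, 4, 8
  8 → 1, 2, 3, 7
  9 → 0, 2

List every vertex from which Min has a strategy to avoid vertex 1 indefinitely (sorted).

A0 = {1}
A1: add {2} — 2 (Max) has 2→1.
A2: add {9} — 9 (Max) has 9→2.
A3 = A2; e.g. 0 (Min) can still go to 4. Fixed point.
Max's attractor = {1, 2, 9}; Min avoids the target exactly from the complement.

0, 3, 4, 5, 6, 7, 8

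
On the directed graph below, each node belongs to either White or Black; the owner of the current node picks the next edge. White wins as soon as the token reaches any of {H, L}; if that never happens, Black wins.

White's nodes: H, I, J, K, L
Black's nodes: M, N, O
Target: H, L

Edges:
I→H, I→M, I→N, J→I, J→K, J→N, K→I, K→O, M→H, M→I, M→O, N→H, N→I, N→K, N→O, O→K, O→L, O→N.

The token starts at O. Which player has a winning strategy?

Black

A0 = {H, L}
A1: add {I} — I (White) has I→H.
A2: add {J, K} — J (White) has J→I; K (White) has K→I.
A3 = A2; e.g. M (Black) can still go to O. Fixed point.
O never enters the attractor, so Black can avoid the target forever.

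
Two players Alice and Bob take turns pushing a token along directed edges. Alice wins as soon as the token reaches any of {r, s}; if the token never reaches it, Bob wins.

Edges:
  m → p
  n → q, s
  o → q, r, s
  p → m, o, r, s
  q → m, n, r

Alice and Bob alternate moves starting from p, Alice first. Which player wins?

Track states (vertex, player-to-move).
A0 = {(r,Alice), (r,Bob), (s,Alice), (s,Bob)}
A1: add {(n,Alice), (o,Alice), (p,Alice), (q,Alice)}.
(p,Alice) ∈ A1 ⇒ Alice forces the target.

Alice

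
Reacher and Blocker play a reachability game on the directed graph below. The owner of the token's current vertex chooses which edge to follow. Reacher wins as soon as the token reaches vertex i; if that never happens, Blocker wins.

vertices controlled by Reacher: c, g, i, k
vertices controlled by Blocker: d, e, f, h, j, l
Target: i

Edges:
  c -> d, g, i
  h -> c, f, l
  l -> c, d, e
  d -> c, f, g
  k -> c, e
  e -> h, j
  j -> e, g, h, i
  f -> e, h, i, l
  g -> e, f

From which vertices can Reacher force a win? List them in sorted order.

c, i, k

A0 = {i}
A1: add {c} — c (Reacher) has c→i.
A2: add {k} — k (Reacher) has k→c.
A3 = A2; e.g. d (Blocker) can still go to f. Fixed point.
Reacher's winning region = {c, i, k}.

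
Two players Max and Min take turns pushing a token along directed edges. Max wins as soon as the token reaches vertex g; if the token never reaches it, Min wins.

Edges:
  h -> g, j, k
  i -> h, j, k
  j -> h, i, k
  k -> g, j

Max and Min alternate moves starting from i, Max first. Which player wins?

Min

Track states (vertex, player-to-move).
A0 = {(g,Max), (g,Min)}
A1: add {(h,Max), (k,Max)}.
A2 = A1; e.g. (h,Min) stays out. (i,Max) never enters ⇒ Min avoids the target.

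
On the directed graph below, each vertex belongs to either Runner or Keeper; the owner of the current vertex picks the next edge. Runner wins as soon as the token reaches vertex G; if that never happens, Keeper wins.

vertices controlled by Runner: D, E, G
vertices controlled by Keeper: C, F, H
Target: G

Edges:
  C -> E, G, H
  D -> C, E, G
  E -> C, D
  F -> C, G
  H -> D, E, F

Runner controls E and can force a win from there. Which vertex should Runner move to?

A0 = {G}
A1: add {D} — D (Runner) has D→G.
A2: add {E} — E (Runner) has E→D.
A3 = A2; e.g. C (Keeper) can still go to H. Fixed point.
From E, successor D is in the attractor (rank 1); the other successor C is not.

D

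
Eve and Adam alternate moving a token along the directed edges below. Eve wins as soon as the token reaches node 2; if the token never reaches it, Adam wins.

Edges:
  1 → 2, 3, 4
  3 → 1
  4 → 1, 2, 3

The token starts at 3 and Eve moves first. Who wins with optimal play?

Adam

Track states (vertex, player-to-move).
A0 = {(2,Eve), (2,Adam)}
A1: add {(1,Eve), (4,Eve)}.
A2: add {(3,Adam)}.
A3 = A2; e.g. (1,Adam) stays out. (3,Eve) never enters ⇒ Adam avoids the target.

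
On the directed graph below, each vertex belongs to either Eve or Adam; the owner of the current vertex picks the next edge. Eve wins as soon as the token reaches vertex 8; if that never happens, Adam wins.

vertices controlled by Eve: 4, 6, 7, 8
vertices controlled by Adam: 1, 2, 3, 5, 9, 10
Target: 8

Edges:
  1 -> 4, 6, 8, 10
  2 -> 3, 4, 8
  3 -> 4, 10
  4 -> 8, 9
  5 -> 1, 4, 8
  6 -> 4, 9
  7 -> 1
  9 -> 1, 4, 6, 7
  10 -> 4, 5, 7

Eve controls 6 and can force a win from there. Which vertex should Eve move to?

A0 = {8}
A1: add {4} — 4 (Eve) has 4→8.
A2: add {6} — 6 (Eve) has 6→4.
A3 = A2; e.g. 1 (Adam) can still go to 10. Fixed point.
From 6, successor 4 is in the attractor (rank 1); the other successor 9 is not.

4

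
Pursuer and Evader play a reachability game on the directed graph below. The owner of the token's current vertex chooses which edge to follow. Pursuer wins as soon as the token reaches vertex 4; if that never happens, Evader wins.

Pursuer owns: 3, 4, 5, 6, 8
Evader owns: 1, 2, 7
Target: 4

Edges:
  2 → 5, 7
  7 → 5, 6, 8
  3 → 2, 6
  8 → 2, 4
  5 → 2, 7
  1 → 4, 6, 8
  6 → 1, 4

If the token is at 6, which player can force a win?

A0 = {4}
A1: add {6, 8} — 6 (Pursuer) has 6→4; 8 (Pursuer) has 8→4.
6 ∈ A1, so Pursuer can force the target.

Pursuer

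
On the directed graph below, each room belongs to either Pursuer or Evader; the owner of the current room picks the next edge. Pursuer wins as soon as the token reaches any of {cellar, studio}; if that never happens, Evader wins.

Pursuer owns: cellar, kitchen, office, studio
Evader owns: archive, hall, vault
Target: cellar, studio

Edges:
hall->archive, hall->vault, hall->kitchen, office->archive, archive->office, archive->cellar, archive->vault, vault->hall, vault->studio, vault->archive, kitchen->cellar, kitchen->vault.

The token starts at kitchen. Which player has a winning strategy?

Pursuer

A0 = {cellar, studio}
A1: add {kitchen} — kitchen (Pursuer) has kitchen→cellar.
A2 = A1; e.g. hall (Evader) can still go to archive. Fixed point.
kitchen ∈ A1, so Pursuer can force the target.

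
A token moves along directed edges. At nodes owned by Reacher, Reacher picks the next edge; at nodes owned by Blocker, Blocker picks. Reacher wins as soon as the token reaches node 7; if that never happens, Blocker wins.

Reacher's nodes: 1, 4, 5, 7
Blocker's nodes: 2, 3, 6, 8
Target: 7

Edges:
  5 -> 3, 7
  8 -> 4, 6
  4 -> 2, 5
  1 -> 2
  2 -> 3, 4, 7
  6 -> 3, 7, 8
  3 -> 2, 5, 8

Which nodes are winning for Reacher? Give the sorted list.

A0 = {7}
A1: add {5} — 5 (Reacher) has 5→7.
A2: add {4} — 4 (Reacher) has 4→5.
A3 = A2; e.g. 1 (Reacher) has no edge into A2. Fixed point.
Reacher's winning region = {4, 5, 7}.

4, 5, 7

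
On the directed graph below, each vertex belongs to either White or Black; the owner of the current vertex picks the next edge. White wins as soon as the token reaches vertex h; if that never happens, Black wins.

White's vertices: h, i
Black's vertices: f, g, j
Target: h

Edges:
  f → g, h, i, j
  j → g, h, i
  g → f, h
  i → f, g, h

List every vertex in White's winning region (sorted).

A0 = {h}
A1: add {i} — i (White) has i→h.
A2 = A1; e.g. f (Black) can still go to g. Fixed point.
White's winning region = {h, i}.

h, i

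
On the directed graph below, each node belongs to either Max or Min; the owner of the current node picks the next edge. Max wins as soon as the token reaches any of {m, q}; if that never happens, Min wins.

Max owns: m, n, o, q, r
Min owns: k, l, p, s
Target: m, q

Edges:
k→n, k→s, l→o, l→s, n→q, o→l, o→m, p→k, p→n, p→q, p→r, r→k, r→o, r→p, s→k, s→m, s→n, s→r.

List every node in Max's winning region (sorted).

A0 = {m, q}
A1: add {n, o} — n (Max) has n→q; o (Max) has o→m.
A2: add {r} — r (Max) has r→o.
A3 = A2; e.g. k (Min) can still go to s. Fixed point.
Max's winning region = {m, n, o, q, r}.

m, n, o, q, r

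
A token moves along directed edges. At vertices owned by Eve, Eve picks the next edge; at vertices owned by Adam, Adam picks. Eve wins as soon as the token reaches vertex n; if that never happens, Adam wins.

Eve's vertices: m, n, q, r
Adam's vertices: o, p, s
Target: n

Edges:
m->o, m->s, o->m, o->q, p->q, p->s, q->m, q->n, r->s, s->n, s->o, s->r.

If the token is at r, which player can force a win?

Adam

A0 = {n}
A1: add {q} — q (Eve) has q→n.
A2 = A1; e.g. m (Eve) has no edge into A1. Fixed point.
r never enters the attractor, so Adam can avoid the target forever.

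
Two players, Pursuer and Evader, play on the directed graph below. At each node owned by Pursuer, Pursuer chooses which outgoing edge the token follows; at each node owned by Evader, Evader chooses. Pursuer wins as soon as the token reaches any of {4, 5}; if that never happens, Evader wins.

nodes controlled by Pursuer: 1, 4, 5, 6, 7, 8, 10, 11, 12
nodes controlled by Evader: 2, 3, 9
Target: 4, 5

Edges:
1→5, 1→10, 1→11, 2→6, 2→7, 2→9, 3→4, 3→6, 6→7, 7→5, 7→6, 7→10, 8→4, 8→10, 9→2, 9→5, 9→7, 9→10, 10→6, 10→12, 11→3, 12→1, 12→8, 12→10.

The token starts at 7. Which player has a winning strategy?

A0 = {4, 5}
A1: add {1, 7, 8} — 1 (Pursuer) has 1→5; 7 (Pursuer) has 7→5; 8 (Pursuer) has 8→4.
7 ∈ A1, so Pursuer can force the target.

Pursuer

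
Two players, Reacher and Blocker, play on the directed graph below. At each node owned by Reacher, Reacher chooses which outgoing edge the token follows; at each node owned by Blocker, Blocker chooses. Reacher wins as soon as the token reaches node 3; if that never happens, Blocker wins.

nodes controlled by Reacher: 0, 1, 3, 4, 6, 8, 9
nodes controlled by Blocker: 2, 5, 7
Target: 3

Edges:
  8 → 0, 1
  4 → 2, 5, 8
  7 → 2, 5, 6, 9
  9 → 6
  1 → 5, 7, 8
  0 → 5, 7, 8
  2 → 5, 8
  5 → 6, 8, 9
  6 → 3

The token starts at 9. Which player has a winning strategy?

A0 = {3}
A1: add {6} — 6 (Reacher) has 6→3.
A2: add {9} — 9 (Reacher) has 9→6.
A3 = A2; e.g. 0 (Reacher) has no edge into A2. Fixed point.
9 ∈ A2, so Reacher can force the target.

Reacher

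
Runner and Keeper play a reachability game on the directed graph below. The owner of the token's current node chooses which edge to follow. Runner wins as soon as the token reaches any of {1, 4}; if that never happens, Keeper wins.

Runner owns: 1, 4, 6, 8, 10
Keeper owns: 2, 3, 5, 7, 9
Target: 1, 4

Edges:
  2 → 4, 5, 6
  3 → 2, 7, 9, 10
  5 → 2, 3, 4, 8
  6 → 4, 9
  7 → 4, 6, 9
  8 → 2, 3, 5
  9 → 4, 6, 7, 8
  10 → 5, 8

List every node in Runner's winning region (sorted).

1, 4, 6

A0 = {1, 4}
A1: add {6} — 6 (Runner) has 6→4.
A2 = A1; e.g. 2 (Keeper) can still go to 5. Fixed point.
Runner's winning region = {1, 4, 6}.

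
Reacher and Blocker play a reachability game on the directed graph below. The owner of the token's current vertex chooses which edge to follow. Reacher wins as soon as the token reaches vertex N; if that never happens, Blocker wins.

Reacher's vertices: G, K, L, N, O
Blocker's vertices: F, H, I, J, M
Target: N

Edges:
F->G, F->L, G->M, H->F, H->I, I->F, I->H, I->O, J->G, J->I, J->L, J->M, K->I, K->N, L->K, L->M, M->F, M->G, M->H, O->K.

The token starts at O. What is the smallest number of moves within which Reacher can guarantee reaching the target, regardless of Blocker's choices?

2

A0 = {N}
A1: add {K} — K (Reacher) has K→N.
A2: add {L, O} — L (Reacher) has L→K; O (Reacher) has O→K.
A3 = A2; e.g. F (Blocker) can still go to G. Fixed point.
O enters the attractor at level 2, so Reacher can force the target in 2 moves from there.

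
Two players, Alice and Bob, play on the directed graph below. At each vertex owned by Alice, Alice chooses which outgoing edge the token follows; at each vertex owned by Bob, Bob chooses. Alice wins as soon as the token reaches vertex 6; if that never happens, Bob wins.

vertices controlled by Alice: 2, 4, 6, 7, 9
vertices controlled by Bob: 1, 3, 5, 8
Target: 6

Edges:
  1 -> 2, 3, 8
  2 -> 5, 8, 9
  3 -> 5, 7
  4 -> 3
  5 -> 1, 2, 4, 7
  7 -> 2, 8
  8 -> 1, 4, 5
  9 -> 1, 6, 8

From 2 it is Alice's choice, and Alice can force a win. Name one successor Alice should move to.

9

A0 = {6}
A1: add {9} — 9 (Alice) has 9→6.
A2: add {2} — 2 (Alice) has 2→9.
A3: add {7} — 7 (Alice) has 7→2.
A4 = A3; e.g. 1 (Bob) can still go to 3. Fixed point.
From 2, successor 9 is in the attractor (rank 1); the other successors 5, 8 are not.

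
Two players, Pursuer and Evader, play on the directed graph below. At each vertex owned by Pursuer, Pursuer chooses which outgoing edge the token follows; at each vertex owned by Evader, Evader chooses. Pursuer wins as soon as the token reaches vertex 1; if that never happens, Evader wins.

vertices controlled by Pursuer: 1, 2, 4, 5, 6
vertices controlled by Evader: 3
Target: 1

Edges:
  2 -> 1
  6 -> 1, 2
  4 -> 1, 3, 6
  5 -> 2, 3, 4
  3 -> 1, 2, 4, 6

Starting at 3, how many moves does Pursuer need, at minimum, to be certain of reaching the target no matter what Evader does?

A0 = {1}
A1: add {2, 4, 6} — 2 (Pursuer) has 2→1; 4 (Pursuer) has 4→1; 6 (Pursuer) has 6→1.
A2: add {3, 5} — 3 (Evader): all of {1, 2, 4, 6} already in; 5 (Pursuer) has 5→2.
A2 = all vertices. Fixed point.
3 enters the attractor at level 2, so Pursuer can force the target in 2 moves from there.

2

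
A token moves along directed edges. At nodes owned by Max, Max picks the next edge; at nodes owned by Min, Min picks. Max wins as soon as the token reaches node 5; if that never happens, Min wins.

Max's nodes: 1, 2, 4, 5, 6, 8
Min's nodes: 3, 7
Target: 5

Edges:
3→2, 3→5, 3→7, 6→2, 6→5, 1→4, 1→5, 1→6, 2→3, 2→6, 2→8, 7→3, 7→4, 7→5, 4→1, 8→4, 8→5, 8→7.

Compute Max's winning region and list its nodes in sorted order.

A0 = {5}
A1: add {1, 6, 8} — 1 (Max) has 1→5; 6 (Max) has 6→5; 8 (Max) has 8→5.
A2: add {2, 4} — 2 (Max) has 2→6; 4 (Max) has 4→1.
A3 = A2; e.g. 3 (Min) can still go to 7. Fixed point.
Max's winning region = {1, 2, 4, 5, 6, 8}.

1, 2, 4, 5, 6, 8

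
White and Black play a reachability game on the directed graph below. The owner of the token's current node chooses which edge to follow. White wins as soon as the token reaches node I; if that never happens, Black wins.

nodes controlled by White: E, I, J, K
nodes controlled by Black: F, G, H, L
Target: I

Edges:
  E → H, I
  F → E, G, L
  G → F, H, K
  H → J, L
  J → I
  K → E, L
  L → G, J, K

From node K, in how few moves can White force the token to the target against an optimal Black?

A0 = {I}
A1: add {E, J} — E (White) has E→I; J (White) has J→I.
A2: add {K} — K (White) has K→E.
A3 = A2; e.g. F (Black) can still go to G. Fixed point.
K enters the attractor at level 2, so White can force the target in 2 moves from there.

2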